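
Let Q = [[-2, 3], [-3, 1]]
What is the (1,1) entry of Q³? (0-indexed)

1

Q² = [[-5, -3], [3, -8]]
Q³ = [[19, -18], [18, 1]]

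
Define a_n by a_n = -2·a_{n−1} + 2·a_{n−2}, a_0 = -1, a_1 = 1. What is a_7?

With companion matrix A = [[-2, 2], [1, 0]], [a_n, a_{n−1}]ᵀ = A·[a_{n−1}, a_{n−2}]ᵀ, so [a_7, a_6]ᵀ = A^6·[a_1, a_0]ᵀ.
A^6 = [[328, -240], [-120, 88]], giving [a_7, a_6]ᵀ = [[568], [-208]].

568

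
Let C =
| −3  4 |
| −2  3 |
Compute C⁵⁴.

C² = I (check: tr C = 0 and det C = −1), so C⁵⁴ = I since 54 is even.

[[1, 0], [0, 1]]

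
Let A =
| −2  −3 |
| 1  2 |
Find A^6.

A² = I (check: tr A = 0 and det A = −1), so A^6 = I since 6 is even.

[[1, 0], [0, 1]]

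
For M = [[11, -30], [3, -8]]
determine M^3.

tr M = 3 and det M = 2, so the characteristic polynomial is λ² − (3)λ + (2) with roots 2 and 1.
Eigenvectors give P = [[10, 3], [3, 1]] with P⁻¹ = [[1, -3], [-3, 10]], and M = P·diag(2, 1)·P⁻¹.
Then M^3 = P·diag(8, 1)·P⁻¹ = [[80, 3], [24, 1]] · [[1, -3], [-3, 10]] = [[71, -210], [21, -62]].

[[71, -210], [21, -62]]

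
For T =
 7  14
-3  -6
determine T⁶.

[[7, 14], [-3, -6]]

T² = T (a projection; rank 1, trace 1), so T⁶ = T.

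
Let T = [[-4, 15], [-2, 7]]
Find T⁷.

[[-634, 1905], [-254, 763]]

tr T = 3 and det T = 2, so the characteristic polynomial is λ² − (3)λ + (2) with roots 1 and 2.
Eigenvectors give P = [[3, -5], [1, -2]] with P⁻¹ = [[2, -5], [1, -3]], and T = P·diag(1, 2)·P⁻¹.
Then T⁷ = P·diag(1, 128)·P⁻¹ = [[3, -640], [1, -256]] · [[2, -5], [1, -3]] = [[-634, 1905], [-254, 763]].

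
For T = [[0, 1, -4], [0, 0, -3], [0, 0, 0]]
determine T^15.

T is strictly triangular, hence nilpotent: T^3 = 0, so T^15 = 0.

[[0, 0, 0], [0, 0, 0], [0, 0, 0]]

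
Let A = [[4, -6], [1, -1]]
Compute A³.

[[22, -42], [7, -13]]

tr A = 3 and det A = 2, so the characteristic polynomial is λ² − (3)λ + (2) with roots 1 and 2.
Eigenvectors give P = [[-2, 3], [-1, 1]] with P⁻¹ = [[1, -3], [1, -2]], and A = P·diag(1, 2)·P⁻¹.
Then A³ = P·diag(1, 8)·P⁻¹ = [[-2, 24], [-1, 8]] · [[1, -3], [1, -2]] = [[22, -42], [7, -13]].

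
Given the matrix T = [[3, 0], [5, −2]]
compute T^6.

tr T = 1 and det T = −6, so the characteristic polynomial is λ² − (1)λ + (−6) with roots −2 and 3.
Eigenvectors give P = [[0, −1], [1, −1]] with P⁻¹ = [[−1, 1], [−1, 0]], and T = P·diag(−2, 3)·P⁻¹.
Then T^6 = P·diag(64, 729)·P⁻¹ = [[0, −729], [64, −729]] · [[−1, 1], [−1, 0]] = [[729, 0], [665, 64]].

[[729, 0], [665, 64]]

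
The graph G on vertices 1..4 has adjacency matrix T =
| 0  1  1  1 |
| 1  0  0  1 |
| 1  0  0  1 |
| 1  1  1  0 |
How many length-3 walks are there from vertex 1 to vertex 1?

The number of length-3 walks from vertex 1 to vertex 1 is entry (1,1) of T³, where T is the adjacency matrix.
T² = [[3, 1, 1, 2], [1, 2, 2, 1], [1, 2, 2, 1], [2, 1, 1, 3]]
T³ = [[4, 5, 5, 5], [5, 2, 2, 5], [5, 2, 2, 5], [5, 5, 5, 4]]

4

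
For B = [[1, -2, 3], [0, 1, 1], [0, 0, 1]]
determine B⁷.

B = I + N where N = [[0, -2, 3], [0, 0, 1], [0, 0, 0]] is strictly upper-triangular, so N³ = 0.
(I + N)⁷ = I + 7·N + 21·N² = [[1, -14, -21], [0, 1, 7], [0, 0, 1]].

[[1, -14, -21], [0, 1, 7], [0, 0, 1]]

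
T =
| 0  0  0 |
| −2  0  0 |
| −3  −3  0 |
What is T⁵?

[[0, 0, 0], [0, 0, 0], [0, 0, 0]]

T is strictly triangular, hence nilpotent: T³ = 0, so T⁵ = 0.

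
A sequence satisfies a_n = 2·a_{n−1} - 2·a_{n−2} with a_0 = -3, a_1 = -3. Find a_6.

With companion matrix T = [[2, -2], [1, 0]], [a_n, a_{n−1}]ᵀ = T·[a_{n−1}, a_{n−2}]ᵀ, so [a_6, a_5]ᵀ = T⁵·[a_1, a_0]ᵀ.
T⁵ = [[-8, 8], [-4, 0]], giving [a_6, a_5]ᵀ = [[0], [12]].

0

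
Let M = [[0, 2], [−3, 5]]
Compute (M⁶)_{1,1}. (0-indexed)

2059

tr M = 5 and det M = 6, so the characteristic polynomial is λ² − (5)λ + (6) with roots 3 and 2.
Eigenvectors give P = [[−2, 1], [−3, 1]] with P⁻¹ = [[1, −1], [3, −2]], and M = P·diag(3, 2)·P⁻¹.
Then M⁶ = P·diag(729, 64)·P⁻¹ = [[−1458, 64], [−2187, 64]] · [[1, −1], [3, −2]] = [[−1266, 1330], [−1995, 2059]].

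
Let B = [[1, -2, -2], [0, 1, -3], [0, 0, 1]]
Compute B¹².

B = I + N where N = [[0, -2, -2], [0, 0, -3], [0, 0, 0]] is strictly upper-triangular, so N³ = 0.
(I + N)¹² = I + 12·N + 66·N² = [[1, -24, 372], [0, 1, -36], [0, 0, 1]].

[[1, -24, 372], [0, 1, -36], [0, 0, 1]]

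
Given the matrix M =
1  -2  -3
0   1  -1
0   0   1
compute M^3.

M = I + N where N = [[0, -2, -3], [0, 0, -1], [0, 0, 0]] is strictly upper-triangular, so N^3 = 0.
(I + N)^3 = I + 3·N + 3·N^2 = [[1, -6, -3], [0, 1, -3], [0, 0, 1]].

[[1, -6, -3], [0, 1, -3], [0, 0, 1]]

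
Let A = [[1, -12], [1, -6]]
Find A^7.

[[6049, -24708], [2059, -8364]]

tr A = -5 and det A = 6, so the characteristic polynomial is λ² − (-5)λ + (6) with roots -3 and -2.
Eigenvectors give P = [[-3, 4], [-1, 1]] with P⁻¹ = [[1, -4], [1, -3]], and A = P·diag(-3, -2)·P⁻¹.
Then A^7 = P·diag(-2187, -128)·P⁻¹ = [[6561, -512], [2187, -128]] · [[1, -4], [1, -3]] = [[6049, -24708], [2059, -8364]].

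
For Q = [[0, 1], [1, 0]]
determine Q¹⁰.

[[1, 0], [0, 1]]

Q² = I (check: tr Q = 0 and det Q = -1), so Q¹⁰ = I since 10 is even.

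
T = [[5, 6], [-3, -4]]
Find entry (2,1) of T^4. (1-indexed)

-15

tr T = 1 and det T = -2, so the characteristic polynomial is λ² − (1)λ + (-2) with roots 2 and -1.
Eigenvectors give P = [[-2, -1], [1, 1]] with P⁻¹ = [[-1, -1], [1, 2]], and T = P·diag(2, -1)·P⁻¹.
Then T^4 = P·diag(16, 1)·P⁻¹ = [[-32, -1], [16, 1]] · [[-1, -1], [1, 2]] = [[31, 30], [-15, -14]].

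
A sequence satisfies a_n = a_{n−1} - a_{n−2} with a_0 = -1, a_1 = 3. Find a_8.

4

With companion matrix C = [[1, -1], [1, 0]], [a_n, a_{n−1}]ᵀ = C·[a_{n−1}, a_{n−2}]ᵀ, so [a_8, a_7]ᵀ = C^7·[a_1, a_0]ᵀ.
C^7 = [[1, -1], [1, 0]], giving [a_8, a_7]ᵀ = [[4], [3]].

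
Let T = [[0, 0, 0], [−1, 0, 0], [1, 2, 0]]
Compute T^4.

[[0, 0, 0], [0, 0, 0], [0, 0, 0]]

T is strictly triangular, hence nilpotent: T^3 = 0, so T^4 = 0.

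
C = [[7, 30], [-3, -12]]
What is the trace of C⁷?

tr C = -5 and det C = 6, so the characteristic polynomial is λ² − (-5)λ + (6) with roots -2 and -3.
Eigenvectors give P = [[10, -3], [-3, 1]] with P⁻¹ = [[1, 3], [3, 10]], and C = P·diag(-2, -3)·P⁻¹.
Then C⁷ = P·diag(-128, -2187)·P⁻¹ = [[-1280, 6561], [384, -2187]] · [[1, 3], [3, 10]] = [[18403, 61770], [-6177, -20718]].

-2315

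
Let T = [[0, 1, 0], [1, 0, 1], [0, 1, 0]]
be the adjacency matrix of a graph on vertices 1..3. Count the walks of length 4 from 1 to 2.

The number of length-4 walks from vertex 1 to vertex 2 is entry (1,2) of T⁴, where T is the adjacency matrix.
T² = [[1, 0, 1], [0, 2, 0], [1, 0, 1]]
T³ = [[0, 2, 0], [2, 0, 2], [0, 2, 0]]
T⁴ = [[2, 0, 2], [0, 4, 0], [2, 0, 2]]

0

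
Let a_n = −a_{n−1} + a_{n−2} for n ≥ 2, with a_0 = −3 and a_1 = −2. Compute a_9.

−5

With companion matrix A = [[−1, 1], [1, 0]], [a_n, a_{n−1}]ᵀ = A·[a_{n−1}, a_{n−2}]ᵀ, so [a_9, a_8]ᵀ = A⁸·[a_1, a_0]ᵀ.
A⁸ = [[34, −21], [−21, 13]], giving [a_9, a_8]ᵀ = [[−5], [3]].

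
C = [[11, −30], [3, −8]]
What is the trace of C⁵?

33

tr C = 3 and det C = 2, so the characteristic polynomial is λ² − (3)λ + (2) with roots 1 and 2.
Eigenvectors give P = [[−3, 10], [−1, 3]] with P⁻¹ = [[3, −10], [1, −3]], and C = P·diag(1, 2)·P⁻¹.
Then C⁵ = P·diag(1, 32)·P⁻¹ = [[−3, 320], [−1, 96]] · [[3, −10], [1, −3]] = [[311, −930], [93, −278]].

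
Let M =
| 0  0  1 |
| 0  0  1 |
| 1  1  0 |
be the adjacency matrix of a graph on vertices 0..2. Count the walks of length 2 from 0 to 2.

The number of length-2 walks from vertex 0 to vertex 2 is entry (0,2) of M², where M is the adjacency matrix.
M² = [[1, 1, 0], [1, 1, 0], [0, 0, 2]]

0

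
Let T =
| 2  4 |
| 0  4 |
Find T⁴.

T² = [[4, 24], [0, 16]]
T³ = [[8, 112], [0, 64]]
T⁴ = [[16, 480], [0, 256]]

[[16, 480], [0, 256]]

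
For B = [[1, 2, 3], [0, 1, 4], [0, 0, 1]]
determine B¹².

B = I + N where N = [[0, 2, 3], [0, 0, 4], [0, 0, 0]] is strictly upper-triangular, so N³ = 0.
(I + N)¹² = I + 12·N + 66·N² = [[1, 24, 564], [0, 1, 48], [0, 0, 1]].

[[1, 24, 564], [0, 1, 48], [0, 0, 1]]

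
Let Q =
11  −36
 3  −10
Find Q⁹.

[[2051, −6156], [513, −1540]]

tr Q = 1 and det Q = −2, so the characteristic polynomial is λ² − (1)λ + (−2) with roots −1 and 2.
Eigenvectors give P = [[−3, 4], [−1, 1]] with P⁻¹ = [[1, −4], [1, −3]], and Q = P·diag(−1, 2)·P⁻¹.
Then Q⁹ = P·diag(−1, 512)·P⁻¹ = [[3, 2048], [1, 512]] · [[1, −4], [1, −3]] = [[2051, −6156], [513, −1540]].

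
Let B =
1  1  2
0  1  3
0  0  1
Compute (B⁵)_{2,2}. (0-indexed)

1

B = I + N where N = [[0, 1, 2], [0, 0, 3], [0, 0, 0]] is strictly upper-triangular, so N³ = 0.
(I + N)⁵ = I + 5·N + 10·N² = [[1, 5, 40], [0, 1, 15], [0, 0, 1]].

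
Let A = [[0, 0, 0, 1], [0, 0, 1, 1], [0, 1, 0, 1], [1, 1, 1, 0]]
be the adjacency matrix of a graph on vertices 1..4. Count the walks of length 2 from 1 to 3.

1

The number of length-2 walks from vertex 1 to vertex 3 is entry (1,3) of A², where A is the adjacency matrix.
A² = [[1, 1, 1, 0], [1, 2, 1, 1], [1, 1, 2, 1], [0, 1, 1, 3]]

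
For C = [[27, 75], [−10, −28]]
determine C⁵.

[[1407, 4125], [−550, −1618]]

tr C = −1 and det C = −6, so the characteristic polynomial is λ² − (−1)λ + (−6) with roots 2 and −3.
Eigenvectors give P = [[3, 5], [−1, −2]] with P⁻¹ = [[2, 5], [−1, −3]], and C = P·diag(2, −3)·P⁻¹.
Then C⁵ = P·diag(32, −243)·P⁻¹ = [[96, −1215], [−32, 486]] · [[2, 5], [−1, −3]] = [[1407, 4125], [−550, −1618]].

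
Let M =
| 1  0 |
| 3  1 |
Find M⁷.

[[1, 0], [21, 1]]

M = I + N where N = [[0, 0], [3, 0]] is strictly lower-triangular, so N² = 0.
(I + N)⁷ = I + 7·N = [[1, 0], [21, 1]].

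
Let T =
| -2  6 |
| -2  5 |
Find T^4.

tr T = 3 and det T = 2, so the characteristic polynomial is λ² − (3)λ + (2) with roots 2 and 1.
Eigenvectors give P = [[3, 2], [2, 1]] with P⁻¹ = [[-1, 2], [2, -3]], and T = P·diag(2, 1)·P⁻¹.
Then T^4 = P·diag(16, 1)·P⁻¹ = [[48, 2], [32, 1]] · [[-1, 2], [2, -3]] = [[-44, 90], [-30, 61]].

[[-44, 90], [-30, 61]]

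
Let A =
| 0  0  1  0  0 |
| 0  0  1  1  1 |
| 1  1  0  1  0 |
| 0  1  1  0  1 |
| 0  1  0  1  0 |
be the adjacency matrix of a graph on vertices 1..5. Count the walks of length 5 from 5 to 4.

The number of length-5 walks from vertex 5 to vertex 4 is entry (5,4) of A⁵, where A is the adjacency matrix.
A² = [[1, 1, 0, 1, 0], [1, 3, 1, 2, 1], [0, 1, 3, 1, 2], [1, 2, 1, 3, 1], [0, 1, 2, 1, 2]]
A³ = [[0, 1, 3, 1, 2], [1, 4, 6, 5, 5], [3, 6, 2, 6, 2], [1, 5, 6, 4, 5], [2, 5, 2, 5, 2]]
A⁴ = [[3, 6, 2, 6, 2], [6, 16, 10, 15, 9], [2, 10, 15, 10, 12], [6, 15, 10, 16, 9], [2, 9, 12, 9, 10]]
A⁵ = [[2, 10, 15, 10, 12], [10, 34, 37, 35, 31], [15, 37, 22, 37, 20], [10, 35, 37, 34, 31], [12, 31, 20, 31, 18]]

31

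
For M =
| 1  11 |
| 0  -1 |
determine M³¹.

M² = I (check: tr M = 0 and det M = -1), so M³¹ = M since 31 is odd.

[[1, 11], [0, -1]]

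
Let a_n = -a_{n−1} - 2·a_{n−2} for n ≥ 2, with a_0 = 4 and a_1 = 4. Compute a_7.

68

With companion matrix Q = [[-1, -2], [1, 0]], [a_n, a_{n−1}]ᵀ = Q·[a_{n−1}, a_{n−2}]ᵀ, so [a_7, a_6]ᵀ = Q^6·[a_1, a_0]ᵀ.
Q^6 = [[7, 10], [-5, 2]], giving [a_7, a_6]ᵀ = [[68], [-12]].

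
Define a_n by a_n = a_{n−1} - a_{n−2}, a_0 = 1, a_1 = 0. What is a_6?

With companion matrix T = [[1, -1], [1, 0]], [a_n, a_{n−1}]ᵀ = T·[a_{n−1}, a_{n−2}]ᵀ, so [a_6, a_5]ᵀ = T⁵·[a_1, a_0]ᵀ.
T⁵ = [[0, 1], [-1, 1]], giving [a_6, a_5]ᵀ = [[1], [1]].

1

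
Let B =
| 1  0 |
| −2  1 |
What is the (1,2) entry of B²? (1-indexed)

0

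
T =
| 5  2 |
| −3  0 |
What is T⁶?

tr T = 5 and det T = 6, so the characteristic polynomial is λ² − (5)λ + (6) with roots 3 and 2.
Eigenvectors give P = [[−1, −2], [1, 3]] with P⁻¹ = [[−3, −2], [1, 1]], and T = P·diag(3, 2)·P⁻¹.
Then T⁶ = P·diag(729, 64)·P⁻¹ = [[−729, −128], [729, 192]] · [[−3, −2], [1, 1]] = [[2059, 1330], [−1995, −1266]].

[[2059, 1330], [−1995, −1266]]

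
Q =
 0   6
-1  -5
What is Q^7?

[[3990, 12354], [-2059, -6305]]

tr Q = -5 and det Q = 6, so the characteristic polynomial is λ² − (-5)λ + (6) with roots -3 and -2.
Eigenvectors give P = [[2, 3], [-1, -1]] with P⁻¹ = [[-1, -3], [1, 2]], and Q = P·diag(-3, -2)·P⁻¹.
Then Q^7 = P·diag(-2187, -128)·P⁻¹ = [[-4374, -384], [2187, 128]] · [[-1, -3], [1, 2]] = [[3990, 12354], [-2059, -6305]].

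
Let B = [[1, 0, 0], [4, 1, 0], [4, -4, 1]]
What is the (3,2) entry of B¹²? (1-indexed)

B = I + N where N = [[0, 0, 0], [4, 0, 0], [4, -4, 0]] is strictly lower-triangular, so N³ = 0.
(I + N)¹² = I + 12·N + 66·N² = [[1, 0, 0], [48, 1, 0], [-1008, -48, 1]].

-48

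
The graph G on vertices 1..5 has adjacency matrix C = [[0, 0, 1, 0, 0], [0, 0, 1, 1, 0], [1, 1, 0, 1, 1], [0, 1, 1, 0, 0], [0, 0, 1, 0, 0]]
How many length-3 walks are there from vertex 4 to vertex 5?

1

The number of length-3 walks from vertex 4 to vertex 5 is entry (4,5) of C³, where C is the adjacency matrix.
C² = [[1, 1, 0, 1, 1], [1, 2, 1, 1, 1], [0, 1, 4, 1, 0], [1, 1, 1, 2, 1], [1, 1, 0, 1, 1]]
C³ = [[0, 1, 4, 1, 0], [1, 2, 5, 3, 1], [4, 5, 2, 5, 4], [1, 3, 5, 2, 1], [0, 1, 4, 1, 0]]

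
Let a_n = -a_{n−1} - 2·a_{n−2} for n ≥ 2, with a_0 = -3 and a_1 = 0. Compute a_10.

-102

With companion matrix T = [[-1, -2], [1, 0]], [a_n, a_{n−1}]ᵀ = T·[a_{n−1}, a_{n−2}]ᵀ, so [a_10, a_9]ᵀ = T^9·[a_1, a_0]ᵀ.
T^9 = [[11, 34], [-17, -6]], giving [a_10, a_9]ᵀ = [[-102], [18]].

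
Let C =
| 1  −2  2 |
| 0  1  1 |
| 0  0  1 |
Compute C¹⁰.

C = I + N where N = [[0, −2, 2], [0, 0, 1], [0, 0, 0]] is strictly upper-triangular, so N³ = 0.
(I + N)¹⁰ = I + 10·N + 45·N² = [[1, −20, −70], [0, 1, 10], [0, 0, 1]].

[[1, −20, −70], [0, 1, 10], [0, 0, 1]]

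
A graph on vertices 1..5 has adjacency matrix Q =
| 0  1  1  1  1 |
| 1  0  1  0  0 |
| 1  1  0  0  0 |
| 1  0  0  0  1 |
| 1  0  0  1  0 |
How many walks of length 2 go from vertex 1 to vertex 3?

The number of length-2 walks from vertex 1 to vertex 3 is entry (1,3) of Q², where Q is the adjacency matrix.
Q² = [[4, 1, 1, 1, 1], [1, 2, 1, 1, 1], [1, 1, 2, 1, 1], [1, 1, 1, 2, 1], [1, 1, 1, 1, 2]]

1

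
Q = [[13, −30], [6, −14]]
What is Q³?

tr Q = −1 and det Q = −2, so the characteristic polynomial is λ² − (−1)λ + (−2) with roots 1 and −2.
Eigenvectors give P = [[5, 2], [2, 1]] with P⁻¹ = [[1, −2], [−2, 5]], and Q = P·diag(1, −2)·P⁻¹.
Then Q³ = P·diag(1, −8)·P⁻¹ = [[5, −16], [2, −8]] · [[1, −2], [−2, 5]] = [[37, −90], [18, −44]].

[[37, −90], [18, −44]]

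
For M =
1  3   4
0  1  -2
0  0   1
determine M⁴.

[[1, 12, -20], [0, 1, -8], [0, 0, 1]]

M = I + N where N = [[0, 3, 4], [0, 0, -2], [0, 0, 0]] is strictly upper-triangular, so N³ = 0.
(I + N)⁴ = I + 4·N + 6·N² = [[1, 12, -20], [0, 1, -8], [0, 0, 1]].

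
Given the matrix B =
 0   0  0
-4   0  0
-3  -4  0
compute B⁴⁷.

[[0, 0, 0], [0, 0, 0], [0, 0, 0]]

B is strictly triangular, hence nilpotent: B³ = 0, so B⁴⁷ = 0.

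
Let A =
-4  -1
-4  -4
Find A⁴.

[[656, 320], [1280, 656]]

A² = [[20, 8], [32, 20]]
A³ = [[-112, -52], [-208, -112]]
A⁴ = [[656, 320], [1280, 656]]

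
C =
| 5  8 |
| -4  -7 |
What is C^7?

[[2189, 4376], [-2188, -4375]]

tr C = -2 and det C = -3, so the characteristic polynomial is λ² − (-2)λ + (-3) with roots 1 and -3.
Eigenvectors give P = [[-2, -1], [1, 1]] with P⁻¹ = [[-1, -1], [1, 2]], and C = P·diag(1, -3)·P⁻¹.
Then C^7 = P·diag(1, -2187)·P⁻¹ = [[-2, 2187], [1, -2187]] · [[-1, -1], [1, 2]] = [[2189, 4376], [-2188, -4375]].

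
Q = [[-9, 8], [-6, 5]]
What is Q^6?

[[2913, -2912], [2184, -2183]]

tr Q = -4 and det Q = 3, so the characteristic polynomial is λ² − (-4)λ + (3) with roots -3 and -1.
Eigenvectors give P = [[4, -1], [3, -1]] with P⁻¹ = [[1, -1], [3, -4]], and Q = P·diag(-3, -1)·P⁻¹.
Then Q^6 = P·diag(729, 1)·P⁻¹ = [[2916, -1], [2187, -1]] · [[1, -1], [3, -4]] = [[2913, -2912], [2184, -2183]].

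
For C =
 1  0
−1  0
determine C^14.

C² = C (a projection; rank 1, trace 1), so C^14 = C.

[[1, 0], [−1, 0]]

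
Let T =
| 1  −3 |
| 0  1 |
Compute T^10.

[[1, −30], [0, 1]]

T = I + N where N = [[0, −3], [0, 0]] is strictly upper-triangular, so N^2 = 0.
(I + N)^10 = I + 10·N = [[1, −30], [0, 1]].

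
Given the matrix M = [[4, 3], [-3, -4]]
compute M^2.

[[7, 0], [0, 7]]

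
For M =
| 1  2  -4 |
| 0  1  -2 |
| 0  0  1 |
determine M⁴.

[[1, 8, -40], [0, 1, -8], [0, 0, 1]]

M = I + N where N = [[0, 2, -4], [0, 0, -2], [0, 0, 0]] is strictly upper-triangular, so N³ = 0.
(I + N)⁴ = I + 4·N + 6·N² = [[1, 8, -40], [0, 1, -8], [0, 0, 1]].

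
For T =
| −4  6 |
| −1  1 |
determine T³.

tr T = −3 and det T = 2, so the characteristic polynomial is λ² − (−3)λ + (2) with roots −2 and −1.
Eigenvectors give P = [[3, 2], [1, 1]] with P⁻¹ = [[1, −2], [−1, 3]], and T = P·diag(−2, −1)·P⁻¹.
Then T³ = P·diag(−8, −1)·P⁻¹ = [[−24, −2], [−8, −1]] · [[1, −2], [−1, 3]] = [[−22, 42], [−7, 13]].

[[−22, 42], [−7, 13]]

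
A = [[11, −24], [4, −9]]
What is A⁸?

[[19681, −39360], [6560, −13119]]

tr A = 2 and det A = −3, so the characteristic polynomial is λ² − (2)λ + (−3) with roots 3 and −1.
Eigenvectors give P = [[3, 2], [1, 1]] with P⁻¹ = [[1, −2], [−1, 3]], and A = P·diag(3, −1)·P⁻¹.
Then A⁸ = P·diag(6561, 1)·P⁻¹ = [[19683, 2], [6561, 1]] · [[1, −2], [−1, 3]] = [[19681, −39360], [6560, −13119]].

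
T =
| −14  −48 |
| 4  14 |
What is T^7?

[[−896, −3072], [256, 896]]

tr T = 0 and det T = −4, so the characteristic polynomial is λ² − (0)λ + (−4) with roots −2 and 2.
Eigenvectors give P = [[−4, 3], [1, −1]] with P⁻¹ = [[−1, −3], [−1, −4]], and T = P·diag(−2, 2)·P⁻¹.
Then T^7 = P·diag(−128, 128)·P⁻¹ = [[512, 384], [−128, −128]] · [[−1, −3], [−1, −4]] = [[−896, −3072], [256, 896]].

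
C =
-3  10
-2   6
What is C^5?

tr C = 3 and det C = 2, so the characteristic polynomial is λ² − (3)λ + (2) with roots 2 and 1.
Eigenvectors give P = [[2, 5], [1, 2]] with P⁻¹ = [[-2, 5], [1, -2]], and C = P·diag(2, 1)·P⁻¹.
Then C^5 = P·diag(32, 1)·P⁻¹ = [[64, 5], [32, 2]] · [[-2, 5], [1, -2]] = [[-123, 310], [-62, 156]].

[[-123, 310], [-62, 156]]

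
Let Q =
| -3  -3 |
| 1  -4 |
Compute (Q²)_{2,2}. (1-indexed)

13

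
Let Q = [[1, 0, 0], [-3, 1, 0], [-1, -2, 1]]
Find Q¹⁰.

[[1, 0, 0], [-30, 1, 0], [260, -20, 1]]

Q = I + N where N = [[0, 0, 0], [-3, 0, 0], [-1, -2, 0]] is strictly lower-triangular, so N³ = 0.
(I + N)¹⁰ = I + 10·N + 45·N² = [[1, 0, 0], [-30, 1, 0], [260, -20, 1]].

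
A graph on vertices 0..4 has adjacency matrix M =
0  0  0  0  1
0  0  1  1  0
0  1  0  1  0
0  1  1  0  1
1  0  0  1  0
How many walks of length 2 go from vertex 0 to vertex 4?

0

The number of length-2 walks from vertex 0 to vertex 4 is entry (0,4) of M², where M is the adjacency matrix.
M² = [[1, 0, 0, 1, 0], [0, 2, 1, 1, 1], [0, 1, 2, 1, 1], [1, 1, 1, 3, 0], [0, 1, 1, 0, 2]]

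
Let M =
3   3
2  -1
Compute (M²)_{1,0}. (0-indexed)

4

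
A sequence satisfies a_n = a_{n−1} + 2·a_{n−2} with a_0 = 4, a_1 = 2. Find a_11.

4094

With companion matrix A = [[1, 2], [1, 0]], [a_n, a_{n−1}]ᵀ = A·[a_{n−1}, a_{n−2}]ᵀ, so [a_11, a_10]ᵀ = A¹⁰·[a_1, a_0]ᵀ.
A¹⁰ = [[683, 682], [341, 342]], giving [a_11, a_10]ᵀ = [[4094], [2050]].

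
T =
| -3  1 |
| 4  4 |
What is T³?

T² = [[13, 1], [4, 20]]
T³ = [[-35, 17], [68, 84]]

[[-35, 17], [68, 84]]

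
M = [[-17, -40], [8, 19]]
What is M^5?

[[-977, -2440], [488, 1219]]

tr M = 2 and det M = -3, so the characteristic polynomial is λ² − (2)λ + (-3) with roots -1 and 3.
Eigenvectors give P = [[5, -2], [-2, 1]] with P⁻¹ = [[1, 2], [2, 5]], and M = P·diag(-1, 3)·P⁻¹.
Then M^5 = P·diag(-1, 243)·P⁻¹ = [[-5, -486], [2, 243]] · [[1, 2], [2, 5]] = [[-977, -2440], [488, 1219]].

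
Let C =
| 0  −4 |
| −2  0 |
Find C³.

[[0, −32], [−16, 0]]

C² = [[8, 0], [0, 8]]
C³ = [[0, −32], [−16, 0]]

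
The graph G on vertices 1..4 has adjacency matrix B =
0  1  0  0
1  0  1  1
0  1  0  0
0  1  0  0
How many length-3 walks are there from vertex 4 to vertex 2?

3

The number of length-3 walks from vertex 4 to vertex 2 is entry (4,2) of B³, where B is the adjacency matrix.
B² = [[1, 0, 1, 1], [0, 3, 0, 0], [1, 0, 1, 1], [1, 0, 1, 1]]
B³ = [[0, 3, 0, 0], [3, 0, 3, 3], [0, 3, 0, 0], [0, 3, 0, 0]]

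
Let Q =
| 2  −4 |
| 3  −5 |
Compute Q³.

[[20, −28], [21, −29]]

tr Q = −3 and det Q = 2, so the characteristic polynomial is λ² − (−3)λ + (2) with roots −2 and −1.
Eigenvectors give P = [[−1, 4], [−1, 3]] with P⁻¹ = [[3, −4], [1, −1]], and Q = P·diag(−2, −1)·P⁻¹.
Then Q³ = P·diag(−8, −1)·P⁻¹ = [[8, −4], [8, −3]] · [[3, −4], [1, −1]] = [[20, −28], [21, −29]].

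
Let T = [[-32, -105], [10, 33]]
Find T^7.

tr T = 1 and det T = -6, so the characteristic polynomial is λ² − (1)λ + (-6) with roots 3 and -2.
Eigenvectors give P = [[-3, -7], [1, 2]] with P⁻¹ = [[2, 7], [-1, -3]], and T = P·diag(3, -2)·P⁻¹.
Then T^7 = P·diag(2187, -128)·P⁻¹ = [[-6561, 896], [2187, -256]] · [[2, 7], [-1, -3]] = [[-14018, -48615], [4630, 16077]].

[[-14018, -48615], [4630, 16077]]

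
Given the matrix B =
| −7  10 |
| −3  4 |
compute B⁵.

tr B = −3 and det B = 2, so the characteristic polynomial is λ² − (−3)λ + (2) with roots −1 and −2.
Eigenvectors give P = [[−5, −2], [−3, −1]] with P⁻¹ = [[1, −2], [−3, 5]], and B = P·diag(−1, −2)·P⁻¹.
Then B⁵ = P·diag(−1, −32)·P⁻¹ = [[5, 64], [3, 32]] · [[1, −2], [−3, 5]] = [[−187, 310], [−93, 154]].

[[−187, 310], [−93, 154]]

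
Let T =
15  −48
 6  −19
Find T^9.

tr T = −4 and det T = 3, so the characteristic polynomial is λ² − (−4)λ + (3) with roots −3 and −1.
Eigenvectors give P = [[−8, 3], [−3, 1]] with P⁻¹ = [[1, −3], [3, −8]], and T = P·diag(−3, −1)·P⁻¹.
Then T^9 = P·diag(−19683, −1)·P⁻¹ = [[157464, −3], [59049, −1]] · [[1, −3], [3, −8]] = [[157455, −472368], [59046, −177139]].

[[157455, −472368], [59046, −177139]]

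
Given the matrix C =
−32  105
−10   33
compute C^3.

[[−218, 735], [−70, 237]]

tr C = 1 and det C = −6, so the characteristic polynomial is λ² − (1)λ + (−6) with roots 3 and −2.
Eigenvectors give P = [[3, 7], [1, 2]] with P⁻¹ = [[−2, 7], [1, −3]], and C = P·diag(3, −2)·P⁻¹.
Then C^3 = P·diag(27, −8)·P⁻¹ = [[81, −56], [27, −16]] · [[−2, 7], [1, −3]] = [[−218, 735], [−70, 237]].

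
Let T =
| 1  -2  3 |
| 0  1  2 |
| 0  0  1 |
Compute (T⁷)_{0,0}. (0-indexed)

1

T = I + N where N = [[0, -2, 3], [0, 0, 2], [0, 0, 0]] is strictly upper-triangular, so N³ = 0.
(I + N)⁷ = I + 7·N + 21·N² = [[1, -14, -63], [0, 1, 14], [0, 0, 1]].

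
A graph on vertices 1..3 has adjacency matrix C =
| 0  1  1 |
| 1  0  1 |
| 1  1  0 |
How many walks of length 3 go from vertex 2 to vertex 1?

3

The number of length-3 walks from vertex 2 to vertex 1 is entry (2,1) of C³, where C is the adjacency matrix.
C² = [[2, 1, 1], [1, 2, 1], [1, 1, 2]]
C³ = [[2, 3, 3], [3, 2, 3], [3, 3, 2]]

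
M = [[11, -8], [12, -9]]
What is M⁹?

tr M = 2 and det M = -3, so the characteristic polynomial is λ² − (2)λ + (-3) with roots -1 and 3.
Eigenvectors give P = [[2, 1], [3, 1]] with P⁻¹ = [[-1, 1], [3, -2]], and M = P·diag(-1, 3)·P⁻¹.
Then M⁹ = P·diag(-1, 19683)·P⁻¹ = [[-2, 19683], [-3, 19683]] · [[-1, 1], [3, -2]] = [[59051, -39368], [59052, -39369]].

[[59051, -39368], [59052, -39369]]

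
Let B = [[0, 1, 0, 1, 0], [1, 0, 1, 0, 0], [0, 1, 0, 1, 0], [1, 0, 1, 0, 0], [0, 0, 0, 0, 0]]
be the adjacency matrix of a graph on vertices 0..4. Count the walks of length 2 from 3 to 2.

0

The number of length-2 walks from vertex 3 to vertex 2 is entry (3,2) of B², where B is the adjacency matrix.
B² = [[2, 0, 2, 0, 0], [0, 2, 0, 2, 0], [2, 0, 2, 0, 0], [0, 2, 0, 2, 0], [0, 0, 0, 0, 0]]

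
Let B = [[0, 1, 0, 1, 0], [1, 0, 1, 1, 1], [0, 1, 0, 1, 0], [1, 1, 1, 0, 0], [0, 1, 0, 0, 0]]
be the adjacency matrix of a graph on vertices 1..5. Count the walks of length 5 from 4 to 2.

The number of length-5 walks from vertex 4 to vertex 2 is entry (4,2) of B⁵, where B is the adjacency matrix.
B² = [[2, 1, 2, 1, 1], [1, 4, 1, 2, 0], [2, 1, 2, 1, 1], [1, 2, 1, 3, 1], [1, 0, 1, 1, 1]]
B³ = [[2, 6, 2, 5, 1], [6, 4, 6, 6, 4], [2, 6, 2, 5, 1], [5, 6, 5, 4, 2], [1, 4, 1, 2, 0]]
B⁴ = [[11, 10, 11, 10, 6], [10, 22, 10, 16, 4], [11, 10, 11, 10, 6], [10, 16, 10, 16, 6], [6, 4, 6, 6, 4]]
B⁵ = [[20, 38, 20, 32, 10], [38, 40, 38, 42, 22], [20, 38, 20, 32, 10], [32, 42, 32, 36, 16], [10, 22, 10, 16, 4]]

42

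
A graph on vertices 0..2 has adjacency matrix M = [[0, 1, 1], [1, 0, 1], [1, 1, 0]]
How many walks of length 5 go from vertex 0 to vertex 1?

The number of length-5 walks from vertex 0 to vertex 1 is entry (0,1) of M⁵, where M is the adjacency matrix.
M² = [[2, 1, 1], [1, 2, 1], [1, 1, 2]]
M³ = [[2, 3, 3], [3, 2, 3], [3, 3, 2]]
M⁴ = [[6, 5, 5], [5, 6, 5], [5, 5, 6]]
M⁵ = [[10, 11, 11], [11, 10, 11], [11, 11, 10]]

11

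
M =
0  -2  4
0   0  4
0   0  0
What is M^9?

[[0, 0, 0], [0, 0, 0], [0, 0, 0]]

M is strictly triangular, hence nilpotent: M^3 = 0, so M^9 = 0.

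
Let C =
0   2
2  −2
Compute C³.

C² = [[4, −4], [−4, 8]]
C³ = [[−8, 16], [16, −24]]

[[−8, 16], [16, −24]]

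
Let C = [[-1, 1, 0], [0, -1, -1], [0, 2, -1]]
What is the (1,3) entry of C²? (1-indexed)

-1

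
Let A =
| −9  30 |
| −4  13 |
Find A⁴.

tr A = 4 and det A = 3, so the characteristic polynomial is λ² − (4)λ + (3) with roots 3 and 1.
Eigenvectors give P = [[−5, 3], [−2, 1]] with P⁻¹ = [[1, −3], [2, −5]], and A = P·diag(3, 1)·P⁻¹.
Then A⁴ = P·diag(81, 1)·P⁻¹ = [[−405, 3], [−162, 1]] · [[1, −3], [2, −5]] = [[−399, 1200], [−160, 481]].

[[−399, 1200], [−160, 481]]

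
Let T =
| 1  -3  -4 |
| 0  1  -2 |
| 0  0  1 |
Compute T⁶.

[[1, -18, 66], [0, 1, -12], [0, 0, 1]]

T = I + N where N = [[0, -3, -4], [0, 0, -2], [0, 0, 0]] is strictly upper-triangular, so N³ = 0.
(I + N)⁶ = I + 6·N + 15·N² = [[1, -18, 66], [0, 1, -12], [0, 0, 1]].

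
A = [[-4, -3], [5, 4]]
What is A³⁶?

[[1, 0], [0, 1]]

A² = I (check: tr A = 0 and det A = -1), so A³⁶ = I since 36 is even.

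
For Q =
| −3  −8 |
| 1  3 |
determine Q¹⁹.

[[−3, −8], [1, 3]]

Q² = I (check: tr Q = 0 and det Q = −1), so Q¹⁹ = Q since 19 is odd.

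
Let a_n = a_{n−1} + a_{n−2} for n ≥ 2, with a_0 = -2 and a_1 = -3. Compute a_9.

With companion matrix A = [[1, 1], [1, 0]], [a_n, a_{n−1}]ᵀ = A·[a_{n−1}, a_{n−2}]ᵀ, so [a_9, a_8]ᵀ = A^8·[a_1, a_0]ᵀ.
A^8 = [[34, 21], [21, 13]], giving [a_9, a_8]ᵀ = [[-144], [-89]].

-144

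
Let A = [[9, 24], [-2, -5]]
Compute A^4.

tr A = 4 and det A = 3, so the characteristic polynomial is λ² − (4)λ + (3) with roots 3 and 1.
Eigenvectors give P = [[4, -3], [-1, 1]] with P⁻¹ = [[1, 3], [1, 4]], and A = P·diag(3, 1)·P⁻¹.
Then A^4 = P·diag(81, 1)·P⁻¹ = [[324, -3], [-81, 1]] · [[1, 3], [1, 4]] = [[321, 960], [-80, -239]].

[[321, 960], [-80, -239]]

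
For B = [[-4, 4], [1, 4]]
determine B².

[[20, 0], [0, 20]]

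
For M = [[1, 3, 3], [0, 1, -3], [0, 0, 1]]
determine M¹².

[[1, 36, -558], [0, 1, -36], [0, 0, 1]]

M = I + N where N = [[0, 3, 3], [0, 0, -3], [0, 0, 0]] is strictly upper-triangular, so N³ = 0.
(I + N)¹² = I + 12·N + 66·N² = [[1, 36, -558], [0, 1, -36], [0, 0, 1]].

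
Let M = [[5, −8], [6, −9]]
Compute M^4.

[[−239, 320], [−240, 321]]

tr M = −4 and det M = 3, so the characteristic polynomial is λ² − (−4)λ + (3) with roots −1 and −3.
Eigenvectors give P = [[4, 1], [3, 1]] with P⁻¹ = [[1, −1], [−3, 4]], and M = P·diag(−1, −3)·P⁻¹.
Then M^4 = P·diag(1, 81)·P⁻¹ = [[4, 81], [3, 81]] · [[1, −1], [−3, 4]] = [[−239, 320], [−240, 321]].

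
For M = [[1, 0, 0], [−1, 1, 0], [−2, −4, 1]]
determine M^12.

M = I + N where N = [[0, 0, 0], [−1, 0, 0], [−2, −4, 0]] is strictly lower-triangular, so N^3 = 0.
(I + N)^12 = I + 12·N + 66·N^2 = [[1, 0, 0], [−12, 1, 0], [240, −48, 1]].

[[1, 0, 0], [−12, 1, 0], [240, −48, 1]]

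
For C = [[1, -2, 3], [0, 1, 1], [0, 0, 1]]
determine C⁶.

[[1, -12, -12], [0, 1, 6], [0, 0, 1]]

C = I + N where N = [[0, -2, 3], [0, 0, 1], [0, 0, 0]] is strictly upper-triangular, so N³ = 0.
(I + N)⁶ = I + 6·N + 15·N² = [[1, -12, -12], [0, 1, 6], [0, 0, 1]].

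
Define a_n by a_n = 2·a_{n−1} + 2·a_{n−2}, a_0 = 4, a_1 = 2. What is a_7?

1616

With companion matrix A = [[2, 2], [1, 0]], [a_n, a_{n−1}]ᵀ = A·[a_{n−1}, a_{n−2}]ᵀ, so [a_7, a_6]ᵀ = A⁶·[a_1, a_0]ᵀ.
A⁶ = [[328, 240], [120, 88]], giving [a_7, a_6]ᵀ = [[1616], [592]].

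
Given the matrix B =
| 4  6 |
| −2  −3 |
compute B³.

B² = B (a projection; rank 1, trace 1), so B³ = B.

[[4, 6], [−2, −3]]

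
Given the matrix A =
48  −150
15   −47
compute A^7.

tr A = 1 and det A = −6, so the characteristic polynomial is λ² − (1)λ + (−6) with roots −2 and 3.
Eigenvectors give P = [[3, 10], [1, 3]] with P⁻¹ = [[−3, 10], [1, −3]], and A = P·diag(−2, 3)·P⁻¹.
Then A^7 = P·diag(−128, 2187)·P⁻¹ = [[−384, 21870], [−128, 6561]] · [[−3, 10], [1, −3]] = [[23022, −69450], [6945, −20963]].

[[23022, −69450], [6945, −20963]]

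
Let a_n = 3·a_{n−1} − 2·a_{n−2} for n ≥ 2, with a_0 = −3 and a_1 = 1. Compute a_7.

With companion matrix A = [[3, −2], [1, 0]], [a_n, a_{n−1}]ᵀ = A·[a_{n−1}, a_{n−2}]ᵀ, so [a_7, a_6]ᵀ = A⁶·[a_1, a_0]ᵀ.
A⁶ = [[127, −126], [63, −62]], giving [a_7, a_6]ᵀ = [[505], [249]].

505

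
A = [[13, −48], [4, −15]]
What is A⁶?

[[−2183, 8736], [−728, 2913]]

tr A = −2 and det A = −3, so the characteristic polynomial is λ² − (−2)λ + (−3) with roots 1 and −3.
Eigenvectors give P = [[4, 3], [1, 1]] with P⁻¹ = [[1, −3], [−1, 4]], and A = P·diag(1, −3)·P⁻¹.
Then A⁶ = P·diag(1, 729)·P⁻¹ = [[4, 2187], [1, 729]] · [[1, −3], [−1, 4]] = [[−2183, 8736], [−728, 2913]].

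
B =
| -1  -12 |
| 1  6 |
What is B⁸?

[[-18659, -75660], [6305, 25476]]

tr B = 5 and det B = 6, so the characteristic polynomial is λ² − (5)λ + (6) with roots 2 and 3.
Eigenvectors give P = [[4, -3], [-1, 1]] with P⁻¹ = [[1, 3], [1, 4]], and B = P·diag(2, 3)·P⁻¹.
Then B⁸ = P·diag(256, 6561)·P⁻¹ = [[1024, -19683], [-256, 6561]] · [[1, 3], [1, 4]] = [[-18659, -75660], [6305, 25476]].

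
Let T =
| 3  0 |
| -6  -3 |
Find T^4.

[[81, 0], [0, 81]]

tr T = 0 and det T = -9, so the characteristic polynomial is λ² − (0)λ + (-9) with roots 3 and -3.
Eigenvectors give P = [[-1, 0], [1, 1]] with P⁻¹ = [[-1, 0], [1, 1]], and T = P·diag(3, -3)·P⁻¹.
Then T^4 = P·diag(81, 81)·P⁻¹ = [[-81, 0], [81, 81]] · [[-1, 0], [1, 1]] = [[81, 0], [0, 81]].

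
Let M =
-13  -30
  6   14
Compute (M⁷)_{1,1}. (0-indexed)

644

tr M = 1 and det M = -2, so the characteristic polynomial is λ² − (1)λ + (-2) with roots -1 and 2.
Eigenvectors give P = [[-5, 2], [2, -1]] with P⁻¹ = [[-1, -2], [-2, -5]], and M = P·diag(-1, 2)·P⁻¹.
Then M⁷ = P·diag(-1, 128)·P⁻¹ = [[5, 256], [-2, -128]] · [[-1, -2], [-2, -5]] = [[-517, -1290], [258, 644]].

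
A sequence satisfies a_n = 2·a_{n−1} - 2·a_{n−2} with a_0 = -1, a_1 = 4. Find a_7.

With companion matrix M = [[2, -2], [1, 0]], [a_n, a_{n−1}]ᵀ = M·[a_{n−1}, a_{n−2}]ᵀ, so [a_7, a_6]ᵀ = M⁶·[a_1, a_0]ᵀ.
M⁶ = [[-8, 16], [-8, 8]], giving [a_7, a_6]ᵀ = [[-48], [-40]].

-48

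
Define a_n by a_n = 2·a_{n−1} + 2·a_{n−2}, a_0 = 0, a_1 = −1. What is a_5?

With companion matrix C = [[2, 2], [1, 0]], [a_n, a_{n−1}]ᵀ = C·[a_{n−1}, a_{n−2}]ᵀ, so [a_5, a_4]ᵀ = C^4·[a_1, a_0]ᵀ.
C^4 = [[44, 32], [16, 12]], giving [a_5, a_4]ᵀ = [[−44], [−16]].

−44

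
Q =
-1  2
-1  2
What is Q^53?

[[-1, 2], [-1, 2]]

Q² = Q (a projection; rank 1, trace 1), so Q^53 = Q.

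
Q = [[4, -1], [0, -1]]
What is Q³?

[[64, -13], [0, -1]]

Q² = [[16, -3], [0, 1]]
Q³ = [[64, -13], [0, -1]]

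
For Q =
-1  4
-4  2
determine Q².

[[-15, 4], [-4, -12]]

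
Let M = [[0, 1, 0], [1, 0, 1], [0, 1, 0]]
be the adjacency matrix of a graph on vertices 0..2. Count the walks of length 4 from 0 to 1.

0

The number of length-4 walks from vertex 0 to vertex 1 is entry (0,1) of M⁴, where M is the adjacency matrix.
M² = [[1, 0, 1], [0, 2, 0], [1, 0, 1]]
M³ = [[0, 2, 0], [2, 0, 2], [0, 2, 0]]
M⁴ = [[2, 0, 2], [0, 4, 0], [2, 0, 2]]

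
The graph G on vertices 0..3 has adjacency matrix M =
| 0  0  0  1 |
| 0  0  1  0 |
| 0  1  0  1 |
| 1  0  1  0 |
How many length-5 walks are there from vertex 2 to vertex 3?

8

The number of length-5 walks from vertex 2 to vertex 3 is entry (2,3) of M⁵, where M is the adjacency matrix.
M² = [[1, 0, 1, 0], [0, 1, 0, 1], [1, 0, 2, 0], [0, 1, 0, 2]]
M³ = [[0, 1, 0, 2], [1, 0, 2, 0], [0, 2, 0, 3], [2, 0, 3, 0]]
M⁴ = [[2, 0, 3, 0], [0, 2, 0, 3], [3, 0, 5, 0], [0, 3, 0, 5]]
M⁵ = [[0, 3, 0, 5], [3, 0, 5, 0], [0, 5, 0, 8], [5, 0, 8, 0]]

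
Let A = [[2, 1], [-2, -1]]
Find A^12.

[[2, 1], [-2, -1]]

A² = A (a projection; rank 1, trace 1), so A^12 = A.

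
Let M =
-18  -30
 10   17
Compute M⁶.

tr M = -1 and det M = -6, so the characteristic polynomial is λ² − (-1)λ + (-6) with roots 2 and -3.
Eigenvectors give P = [[-3, -2], [2, 1]] with P⁻¹ = [[1, 2], [-2, -3]], and M = P·diag(2, -3)·P⁻¹.
Then M⁶ = P·diag(64, 729)·P⁻¹ = [[-192, -1458], [128, 729]] · [[1, 2], [-2, -3]] = [[2724, 3990], [-1330, -1931]].

[[2724, 3990], [-1330, -1931]]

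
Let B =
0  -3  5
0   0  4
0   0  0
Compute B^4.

[[0, 0, 0], [0, 0, 0], [0, 0, 0]]

B is strictly triangular, hence nilpotent: B^3 = 0, so B^4 = 0.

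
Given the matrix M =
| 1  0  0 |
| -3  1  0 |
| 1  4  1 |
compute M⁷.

[[1, 0, 0], [-21, 1, 0], [-245, 28, 1]]

M = I + N where N = [[0, 0, 0], [-3, 0, 0], [1, 4, 0]] is strictly lower-triangular, so N³ = 0.
(I + N)⁷ = I + 7·N + 21·N² = [[1, 0, 0], [-21, 1, 0], [-245, 28, 1]].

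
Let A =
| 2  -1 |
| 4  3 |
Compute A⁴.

[[-100, -25], [100, -75]]

A² = [[0, -5], [20, 5]]
A³ = [[-20, -15], [60, -5]]
A⁴ = [[-100, -25], [100, -75]]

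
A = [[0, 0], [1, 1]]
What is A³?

A² = A (a projection; rank 1, trace 1), so A³ = A.

[[0, 0], [1, 1]]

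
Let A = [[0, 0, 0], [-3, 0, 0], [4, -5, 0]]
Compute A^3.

[[0, 0, 0], [0, 0, 0], [0, 0, 0]]

A is strictly triangular, hence nilpotent: A^3 = 0, so A^3 = 0.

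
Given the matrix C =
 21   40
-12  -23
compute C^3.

[[141, 280], [-84, -167]]

tr C = -2 and det C = -3, so the characteristic polynomial is λ² − (-2)λ + (-3) with roots -3 and 1.
Eigenvectors give P = [[-5, -2], [3, 1]] with P⁻¹ = [[1, 2], [-3, -5]], and C = P·diag(-3, 1)·P⁻¹.
Then C^3 = P·diag(-27, 1)·P⁻¹ = [[135, -2], [-81, 1]] · [[1, 2], [-3, -5]] = [[141, 280], [-84, -167]].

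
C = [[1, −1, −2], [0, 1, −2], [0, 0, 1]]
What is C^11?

C = I + N where N = [[0, −1, −2], [0, 0, −2], [0, 0, 0]] is strictly upper-triangular, so N^3 = 0.
(I + N)^11 = I + 11·N + 55·N^2 = [[1, −11, 88], [0, 1, −22], [0, 0, 1]].

[[1, −11, 88], [0, 1, −22], [0, 0, 1]]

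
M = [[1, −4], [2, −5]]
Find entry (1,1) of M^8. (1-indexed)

−6559

tr M = −4 and det M = 3, so the characteristic polynomial is λ² − (−4)λ + (3) with roots −3 and −1.
Eigenvectors give P = [[−1, 2], [−1, 1]] with P⁻¹ = [[1, −2], [1, −1]], and M = P·diag(−3, −1)·P⁻¹.
Then M^8 = P·diag(6561, 1)·P⁻¹ = [[−6561, 2], [−6561, 1]] · [[1, −2], [1, −1]] = [[−6559, 13120], [−6560, 13121]].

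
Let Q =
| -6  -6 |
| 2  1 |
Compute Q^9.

[[-77196, -115026], [38342, 57001]]

tr Q = -5 and det Q = 6, so the characteristic polynomial is λ² − (-5)λ + (6) with roots -3 and -2.
Eigenvectors give P = [[-2, 3], [1, -2]] with P⁻¹ = [[-2, -3], [-1, -2]], and Q = P·diag(-3, -2)·P⁻¹.
Then Q^9 = P·diag(-19683, -512)·P⁻¹ = [[39366, -1536], [-19683, 1024]] · [[-2, -3], [-1, -2]] = [[-77196, -115026], [38342, 57001]].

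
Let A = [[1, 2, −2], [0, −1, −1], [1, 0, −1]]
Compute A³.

A² = [[−1, 0, −2], [−1, 1, 2], [0, 2, −1]]
A³ = [[−3, −2, 4], [1, −3, −1], [−1, −2, −1]]

[[−3, −2, 4], [1, −3, −1], [−1, −2, −1]]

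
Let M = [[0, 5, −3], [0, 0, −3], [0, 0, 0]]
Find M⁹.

M is strictly triangular, hence nilpotent: M³ = 0, so M⁹ = 0.

[[0, 0, 0], [0, 0, 0], [0, 0, 0]]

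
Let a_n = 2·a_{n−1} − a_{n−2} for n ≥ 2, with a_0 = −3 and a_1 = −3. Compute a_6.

With companion matrix Q = [[2, −1], [1, 0]], [a_n, a_{n−1}]ᵀ = Q·[a_{n−1}, a_{n−2}]ᵀ, so [a_6, a_5]ᵀ = Q⁵·[a_1, a_0]ᵀ.
Q⁵ = [[6, −5], [5, −4]], giving [a_6, a_5]ᵀ = [[−3], [−3]].

−3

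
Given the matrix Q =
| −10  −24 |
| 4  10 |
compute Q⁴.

tr Q = 0 and det Q = −4, so the characteristic polynomial is λ² − (0)λ + (−4) with roots −2 and 2.
Eigenvectors give P = [[−3, −2], [1, 1]] with P⁻¹ = [[−1, −2], [1, 3]], and Q = P·diag(−2, 2)·P⁻¹.
Then Q⁴ = P·diag(16, 16)·P⁻¹ = [[−48, −32], [16, 16]] · [[−1, −2], [1, 3]] = [[16, 0], [0, 16]].

[[16, 0], [0, 16]]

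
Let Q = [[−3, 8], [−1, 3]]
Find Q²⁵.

[[−3, 8], [−1, 3]]

Q² = I (check: tr Q = 0 and det Q = −1), so Q²⁵ = Q since 25 is odd.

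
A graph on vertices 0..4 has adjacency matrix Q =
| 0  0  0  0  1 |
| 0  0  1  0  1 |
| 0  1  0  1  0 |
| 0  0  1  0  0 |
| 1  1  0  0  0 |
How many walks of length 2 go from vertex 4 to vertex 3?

The number of length-2 walks from vertex 4 to vertex 3 is entry (4,3) of Q², where Q is the adjacency matrix.
Q² = [[1, 1, 0, 0, 0], [1, 2, 0, 1, 0], [0, 0, 2, 0, 1], [0, 1, 0, 1, 0], [0, 0, 1, 0, 2]]

0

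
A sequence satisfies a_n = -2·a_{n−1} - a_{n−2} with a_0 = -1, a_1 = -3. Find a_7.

With companion matrix T = [[-2, -1], [1, 0]], [a_n, a_{n−1}]ᵀ = T·[a_{n−1}, a_{n−2}]ᵀ, so [a_7, a_6]ᵀ = T⁶·[a_1, a_0]ᵀ.
T⁶ = [[7, 6], [-6, -5]], giving [a_7, a_6]ᵀ = [[-27], [23]].

-27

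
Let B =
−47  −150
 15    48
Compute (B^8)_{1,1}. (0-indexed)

tr B = 1 and det B = −6, so the characteristic polynomial is λ² − (1)λ + (−6) with roots 3 and −2.
Eigenvectors give P = [[−3, 10], [1, −3]] with P⁻¹ = [[3, 10], [1, 3]], and B = P·diag(3, −2)·P⁻¹.
Then B^8 = P·diag(6561, 256)·P⁻¹ = [[−19683, 2560], [6561, −768]] · [[3, 10], [1, 3]] = [[−56489, −189150], [18915, 63306]].

63306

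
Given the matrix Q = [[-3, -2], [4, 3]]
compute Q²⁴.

[[1, 0], [0, 1]]

Q² = I (check: tr Q = 0 and det Q = -1), so Q²⁴ = I since 24 is even.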